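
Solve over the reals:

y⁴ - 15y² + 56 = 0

y = -2.8284 or y = -2.6458 or y = 2.6458 or y = 2.8284

Let u = y². The equation becomes u² - 15u + 56 = 0.
Factor: (u - 7)(u - 8) = 0, so u = 7 or u = 8.
y² = 7 gives y = ±√(7) ≈ ±2.6458.
y² = 8 gives y = ±2·√(2) ≈ ±2.8284.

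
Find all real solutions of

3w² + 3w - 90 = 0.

w = -6 or w = 5

Factor: 3(w - 5)(w + 6) = 0.
So w = 5 or w = -6.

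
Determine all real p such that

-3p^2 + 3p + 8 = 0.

p = -1.2078 or p = 2.2078

Discriminant: (3)^2 - 4*(-3)*8 = 105.
Quadratic formula: p = (-3 +/- sqrt(105)) / (-6).
So p = 1/2 - sqrt(105)/6 ~= -1.2078 or p = 1/2 + sqrt(105)/6 ~= 2.2078.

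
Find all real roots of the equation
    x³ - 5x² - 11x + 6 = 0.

x = -2 or x = 0.4586 or x = 6.5414

Possible rational roots are divisors of 6. Testing x = -2 gives 0, so (x + 2) is a factor.
Divide: x³ - 5x² - 11x + 6 = (x + 2)(x² - 7x + 3).
Apply the quadratic formula to x² - 7x + 3 = 0: x = (7 ± √37)/2, i.e. x ≈ 6.5414 or x ≈ 0.4586.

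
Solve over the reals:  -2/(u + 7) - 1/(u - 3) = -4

u = -6.5128 or u = 3.2628

Multiply both sides by (u + 7)(u - 3):
-2(u - 3) - (u + 7) = -4(u + 7)(u - 3).
Expand and collect terms: -4u² - 13u + 85 = 0.
By the quadratic formula, u = (13 ± √1529) / -8, so u ≈ -6.5128 or u ≈ 3.2628.
Neither value makes a denominator zero (u ≠ -7, u ≠ 3), so both are valid.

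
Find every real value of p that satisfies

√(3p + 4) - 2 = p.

p = -1 or p = 0

Isolate the radical: √(3p + 4) = p + 2.
Square both sides: 3p + 4 = (p + 2)².
Expand and rearrange: p² + p = 0.
Solving gives p = 0 or p = -1.
Check each candidate in the original equation:
  p = 0: √(4) = 2, while p + 2 = 2 — valid.
  p = -1: √(1) = 1, while p + 2 = 1 — valid.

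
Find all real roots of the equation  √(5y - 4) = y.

Square both sides: 5y - 4 = (y)².
Expand and rearrange: y² - 5y + 4 = 0.
Solving gives y = 4 or y = 1.
Check each candidate in the original equation:
  y = 4: √(16) = 4, while y = 4 — valid.
  y = 1: √(1) = 1, while y = 1 — valid.

y = 1 or y = 4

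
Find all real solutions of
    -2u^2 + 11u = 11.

Rearrange to standard form: -2u^2 + 11u - 11 = 0.
Discriminant: (11)^2 - 4*(-2)*(-11) = 33.
Quadratic formula: u = (-11 +/- sqrt(33)) / (-4).
So u = 11/4 - sqrt(33)/4 ~= 1.3139 or u = sqrt(33)/4 + 11/4 ~= 4.1861.

u = 1.3139 or u = 4.1861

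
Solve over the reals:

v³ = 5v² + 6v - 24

Rearrange: v³ - 5v² - 6v + 24 = 0.
Possible rational roots are divisors of 24. Testing v = 2 gives 0, so (v - 2) is a factor.
Divide: v³ - 5v² - 6v + 24 = (v - 2)(v² - 3v - 12).
Apply the quadratic formula to v² - 3v - 12 = 0: v = (3 ± √57)/2, i.e. v ≈ 5.2749 or v ≈ -2.2749.

v = -2.2749 or v = 2 or v = 5.2749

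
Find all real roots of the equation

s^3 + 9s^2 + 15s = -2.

s = -6.8541 or s = -2 or s = -0.1459

Rearrange: s^3 + 9s^2 + 15s + 2 = 0.
Possible rational roots are divisors of 2. Testing s = -2 gives 0, so (s + 2) is a factor.
Divide: s^3 + 9s^2 + 15s + 2 = (s + 2)(s^2 + 7s + 1).
Apply the quadratic formula to s^2 + 7s + 1 = 0: s = (-7 +/- sqrt(45))/2, i.e. s ~= -0.1459 or s ~= -6.8541.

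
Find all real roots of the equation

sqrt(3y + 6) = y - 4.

y = 10

Square both sides: 3y + 6 = (y - 4)^2.
Expand and rearrange: y^2 - 11y + 10 = 0.
Solving gives y = 10 or y = 1.
Check each candidate in the original equation:
  y = 10: sqrt(36) = 6, while y - 4 = 6 — valid.
  y = 1: sqrt(9) = 3, while y - 4 = -3 — extraneous.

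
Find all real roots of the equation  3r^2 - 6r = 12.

r = -1.2361 or r = 3.2361

Rearrange to standard form: 3r^2 - 6r - 12 = 0.
Discriminant: (-6)^2 - 4*3*(-12) = 180.
Quadratic formula: r = (6 +/- sqrt(180)) / 6.
So r = 1 + sqrt(5) ~= 3.2361 or r = 1 - sqrt(5) ~= -1.2361.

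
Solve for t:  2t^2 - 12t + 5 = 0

Discriminant: (-12)^2 - 4*2*5 = 104.
Quadratic formula: t = (12 +/- sqrt(104)) / 4.
So t = sqrt(26)/2 + 3 ~= 5.5495 or t = 3 - sqrt(26)/2 ~= 0.4505.

t = 0.4505 or t = 5.5495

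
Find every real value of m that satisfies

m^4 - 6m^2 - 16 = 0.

m = -2.8284 or m = 2.8284

Let u = m^2. The equation becomes u^2 - 6u - 16 = 0.
Factor: (u - 8)(u + 2) = 0, so u = 8 or u = -2.
m^2 = 8 gives m = +/-2*sqrt(2) ~= +/-2.8284.
m^2 = -2 < 0 has no real solution.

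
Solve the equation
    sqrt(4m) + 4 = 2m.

m = 4

Isolate the radical: sqrt(4m) = 2m - 4.
Square both sides: 4m = (2m - 4)^2.
Expand and rearrange: 4m^2 - 20m + 16 = 0.
Solving gives m = 4 or m = 1.
Check each candidate in the original equation:
  m = 4: sqrt(16) = 4, while 2m - 4 = 4 — valid.
  m = 1: sqrt(4) = 2, while 2m - 4 = -2 — extraneous.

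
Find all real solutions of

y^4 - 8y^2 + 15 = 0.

Let u = y^2. The equation becomes u^2 - 8u + 15 = 0.
Factor: (u - 5)(u - 3) = 0, so u = 5 or u = 3.
y^2 = 5 gives y = +/-sqrt(5) ~= +/-2.2361.
y^2 = 3 gives y = +/-sqrt(3) ~= +/-1.7321.

y = -2.2361 or y = -1.7321 or y = 1.7321 or y = 2.2361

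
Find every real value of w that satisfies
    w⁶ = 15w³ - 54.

Let u = w³. The equation becomes u² - 15u + 54 = 0.
Factor: (u - 9)(u - 6) = 0, so u = 9 or u = 6.
w³ = 9 gives w = ∛(9) ≈ 2.0801.
w³ = 6 gives w = ∛(6) ≈ 1.8171.

w = 1.8171 or w = 2.0801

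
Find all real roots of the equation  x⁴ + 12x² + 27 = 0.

Let u = x². The equation becomes u² + 12u + 27 = 0.
Factor: (u + 3)(u + 9) = 0, so u = -3 or u = -9.
x² = -3 < 0 has no real solution.
x² = -9 < 0 has no real solution.

No real solutions.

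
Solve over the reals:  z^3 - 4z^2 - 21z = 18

z = -2 or z = -1.2426 or z = 7.2426

Rearrange: z^3 - 4z^2 - 21z - 18 = 0.
Possible rational roots are divisors of -18. Testing z = -2 gives 0, so (z + 2) is a factor.
Divide: z^3 - 4z^2 - 21z - 18 = (z + 2)(z^2 - 6z - 9).
Apply the quadratic formula to z^2 - 6z - 9 = 0: z = (6 +/- sqrt(72))/2, i.e. z ~= 7.2426 or z ~= -1.2426.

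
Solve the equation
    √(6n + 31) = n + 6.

Square both sides: 6n + 31 = (n + 6)².
Expand and rearrange: n² + 6n + 5 = 0.
Solving gives n = -1 or n = -5.
Check each candidate in the original equation:
  n = -1: √(25) = 5, while n + 6 = 5 — valid.
  n = -5: √(1) = 1, while n + 6 = 1 — valid.

n = -5 or n = -1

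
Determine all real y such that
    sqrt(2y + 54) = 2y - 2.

y = 5

Square both sides: 2y + 54 = (2y - 2)^2.
Expand and rearrange: 4y^2 - 10y - 50 = 0.
Solving gives y = 5 or y = -2.5.
Check each candidate in the original equation:
  y = 5: sqrt(64) = 8, while 2y - 2 = 8 — valid.
  y = -2.5: sqrt(49) = 7, while 2y - 2 = -7 — extraneous.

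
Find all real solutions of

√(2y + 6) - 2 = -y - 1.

y = -1

Isolate the radical: √(2y + 6) = -y + 1.
Square both sides: 2y + 6 = (-y + 1)².
Expand and rearrange: y² - 4y - 5 = 0.
Solving gives y = 5 or y = -1.
Check each candidate in the original equation:
  y = 5: √(16) = 4, while -y + 1 = -4 — extraneous.
  y = -1: √(4) = 2, while -y + 1 = 2 — valid.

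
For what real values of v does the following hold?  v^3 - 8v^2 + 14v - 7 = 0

Possible rational roots are divisors of -7. Testing v = 1 gives 0, so (v - 1) is a factor.
Divide: v^3 - 8v^2 + 14v - 7 = (v - 1)(v^2 - 7v + 7).
Apply the quadratic formula to v^2 - 7v + 7 = 0: v = (7 +/- sqrt(21))/2, i.e. v ~= 5.7913 or v ~= 1.2087.

v = 1 or v = 1.2087 or v = 5.7913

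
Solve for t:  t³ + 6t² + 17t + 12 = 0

t = -1

Possible rational roots are divisors of 12. Testing t = -1 gives 0, so (t + 1) is a factor.
Divide: t³ + 6t² + 17t + 12 = (t + 1)(t² + 5t + 12).
The quadratic t² + 5t + 12 has discriminant -23 < 0, so no further real roots.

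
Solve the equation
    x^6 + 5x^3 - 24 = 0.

x = -2 or x = 1.4422

Let u = x^3. The equation becomes u^2 + 5u - 24 = 0.
Factor: (u + 8)(u - 3) = 0, so u = -8 or u = 3.
x^3 = -8 gives x = -2.
x^3 = 3 gives x = (3)^(1/3) ~= 1.4422.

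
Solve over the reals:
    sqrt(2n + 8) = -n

Square both sides: 2n + 8 = (-n)^2.
Expand and rearrange: n^2 - 2n - 8 = 0.
Solving gives n = 4 or n = -2.
Check each candidate in the original equation:
  n = 4: sqrt(16) = 4, while -n = -4 — extraneous.
  n = -2: sqrt(4) = 2, while -n = 2 — valid.

n = -2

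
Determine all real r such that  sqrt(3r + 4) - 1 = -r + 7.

r = 4

Isolate the radical: sqrt(3r + 4) = -r + 8.
Square both sides: 3r + 4 = (-r + 8)^2.
Expand and rearrange: r^2 - 19r + 60 = 0.
Solving gives r = 15 or r = 4.
Check each candidate in the original equation:
  r = 15: sqrt(49) = 7, while -r + 8 = -7 — extraneous.
  r = 4: sqrt(16) = 4, while -r + 8 = 4 — valid.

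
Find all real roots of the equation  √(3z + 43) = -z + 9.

z = 2

Square both sides: 3z + 43 = (-z + 9)².
Expand and rearrange: z² - 21z + 38 = 0.
Solving gives z = 19 or z = 2.
Check each candidate in the original equation:
  z = 19: √(100) = 10, while -z + 9 = -10 — extraneous.
  z = 2: √(49) = 7, while -z + 9 = 7 — valid.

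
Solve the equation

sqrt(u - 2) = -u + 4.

u = 3

Square both sides: u - 2 = (-u + 4)^2.
Expand and rearrange: u^2 - 9u + 18 = 0.
Solving gives u = 6 or u = 3.
Check each candidate in the original equation:
  u = 6: sqrt(4) = 2, while -u + 4 = -2 — extraneous.
  u = 3: sqrt(1) = 1, while -u + 4 = 1 — valid.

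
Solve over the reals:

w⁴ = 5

w = -1.4953 or w = 1.4953

Let u = w². The equation becomes u² - 5 = 0.
By the quadratic formula, u = √(5) or u = -√(5).
w² = √(5) gives w = ±5^(1/4) ≈ ±1.4953.
w² = -√(5) < 0 has no real solution.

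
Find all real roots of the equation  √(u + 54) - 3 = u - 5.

Isolate the radical: √(u + 54) = u - 2.
Square both sides: u + 54 = (u - 2)².
Expand and rearrange: u² - 5u - 50 = 0.
Solving gives u = 10 or u = -5.
Check each candidate in the original equation:
  u = 10: √(64) = 8, while u - 2 = 8 — valid.
  u = -5: √(49) = 7, while u - 2 = -7 — extraneous.

u = 10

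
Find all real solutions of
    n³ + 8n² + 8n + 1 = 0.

n = -6.8541 or n = -1 or n = -0.1459

Possible rational roots are divisors of 1. Testing n = -1 gives 0, so (n + 1) is a factor.
Divide: n³ + 8n² + 8n + 1 = (n + 1)(n² + 7n + 1).
Apply the quadratic formula to n² + 7n + 1 = 0: n = (-7 ± √45)/2, i.e. n ≈ -0.1459 or n ≈ -6.8541.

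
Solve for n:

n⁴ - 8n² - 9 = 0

n = -3 or n = 3

Let u = n². The equation becomes u² - 8u - 9 = 0.
Factor: (u - 9)(u + 1) = 0, so u = 9 or u = -1.
n² = 9 gives n = ±3.
n² = -1 < 0 has no real solution.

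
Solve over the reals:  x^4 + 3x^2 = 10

Let u = x^2. The equation becomes u^2 + 3u - 10 = 0.
Factor: (u + 5)(u - 2) = 0, so u = -5 or u = 2.
x^2 = -5 < 0 has no real solution.
x^2 = 2 gives x = +/-sqrt(2) ~= +/-1.4142.

x = -1.4142 or x = 1.4142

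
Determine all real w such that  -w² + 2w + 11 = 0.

Discriminant: (2)² − 4·(-1)·11 = 48.
Quadratic formula: w = (-2 ± √48) / (-2).
So w = 1 - 2·√(3) ≈ -2.4641 or w = 1 + 2·√(3) ≈ 4.4641.

w = -2.4641 or w = 4.4641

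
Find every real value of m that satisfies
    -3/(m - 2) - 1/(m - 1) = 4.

m = 0.5 or m = 1.5

Multiply both sides by (m - 2)(m - 1):
-3(m - 1) - (m - 2) = 4(m - 2)(m - 1).
Expand and collect terms: 4m^2 - 8m + 3 = 0.
Factor or apply the quadratic formula: m = 1.5 or m = 0.5.
Neither value makes a denominator zero (m != 2, m != 1), so both are valid.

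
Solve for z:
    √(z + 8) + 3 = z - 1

Isolate the radical: √(z + 8) = z - 4.
Square both sides: z + 8 = (z - 4)².
Expand and rearrange: z² - 9z + 8 = 0.
Solving gives z = 8 or z = 1.
Check each candidate in the original equation:
  z = 8: √(16) = 4, while z - 4 = 4 — valid.
  z = 1: √(9) = 3, while z - 4 = -3 — extraneous.

z = 8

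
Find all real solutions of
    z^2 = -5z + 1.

z = -5.1926 or z = 0.1926

Rearrange to standard form: z^2 + 5z - 1 = 0.
Discriminant: (5)^2 - 4*1*(-1) = 29.
Quadratic formula: z = (-5 +/- sqrt(29)) / 2.
So z = -5/2 + sqrt(29)/2 ~= 0.1926 or z = -sqrt(29)/2 - 5/2 ~= -5.1926.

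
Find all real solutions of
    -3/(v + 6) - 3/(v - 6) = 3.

v = -7.0828 or v = 5.0828

Multiply both sides by (v + 6)(v - 6):
-3(v - 6) - 3(v + 6) = 3(v + 6)(v - 6).
Expand and collect terms: 3v² + 6v - 108 = 0.
By the quadratic formula, v = (-6 ± √1332) / 6, so v ≈ 5.0828 or v ≈ -7.0828.
Neither value makes a denominator zero (v ≠ -6, v ≠ 6), so both are valid.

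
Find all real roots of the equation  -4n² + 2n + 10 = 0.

n = -1.3508 or n = 1.8508

Discriminant: (2)² − 4·(-4)·10 = 164.
Quadratic formula: n = (-2 ± √164) / (-8).
So n = 1/4 - √(41)/4 ≈ -1.3508 or n = 1/4 + √(41)/4 ≈ 1.8508.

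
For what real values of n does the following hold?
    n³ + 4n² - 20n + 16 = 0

n = -7.1231 or n = 1.1231 or n = 2

Possible rational roots are divisors of 16. Testing n = 2 gives 0, so (n - 2) is a factor.
Divide: n³ + 4n² - 20n + 16 = (n - 2)(n² + 6n - 8).
Apply the quadratic formula to n² + 6n - 8 = 0: n = (-6 ± √68)/2, i.e. n ≈ 1.1231 or n ≈ -7.1231.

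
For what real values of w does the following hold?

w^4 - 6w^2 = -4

Let u = w^2. The equation becomes u^2 - 6u + 4 = 0.
By the quadratic formula, u = sqrt(5) + 3 or u = 3 - sqrt(5).
w^2 = sqrt(5) + 3 gives w = +/-sqrt(sqrt(5) + 3) ~= +/-2.2882.
w^2 = 3 - sqrt(5) gives w = +/-sqrt(3 - sqrt(5)) ~= +/-0.874.

w = -2.2882 or w = -0.874 or w = 0.874 or w = 2.2882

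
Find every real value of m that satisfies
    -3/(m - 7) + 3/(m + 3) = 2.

Multiply both sides by (m - 7)(m + 3):
-3(m + 3) + 3(m - 7) = 2(m - 7)(m + 3).
Expand and collect terms: 2m^2 - 8m - 12 = 0.
By the quadratic formula, m = (8 +/- sqrt(160)) / 4, so m ~= 5.1623 or m ~= -1.1623.
Neither value makes a denominator zero (m != 7, m != -3), so both are valid.

m = -1.1623 or m = 5.1623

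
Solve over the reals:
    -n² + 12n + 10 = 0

n = -0.7823 or n = 12.7823

Discriminant: (12)² − 4·(-1)·10 = 184.
Quadratic formula: n = (-12 ± √184) / (-2).
So n = 6 - √(46) ≈ -0.7823 or n = 6 + √(46) ≈ 12.7823.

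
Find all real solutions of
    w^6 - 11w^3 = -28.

w = 1.5874 or w = 1.9129

Let u = w^3. The equation becomes u^2 - 11u + 28 = 0.
Factor: (u - 4)(u - 7) = 0, so u = 4 or u = 7.
w^3 = 4 gives w = (4)^(1/3) ~= 1.5874.
w^3 = 7 gives w = (7)^(1/3) ~= 1.9129.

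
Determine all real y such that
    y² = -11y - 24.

y = -8 or y = -3

Bring every term to one side: y² + 11y + 24 = 0.
Factor: (y + 3)(y + 8) = 0.
So y = -3 or y = -8.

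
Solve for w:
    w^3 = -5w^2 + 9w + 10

Rearrange: w^3 + 5w^2 - 9w - 10 = 0.
Possible rational roots are divisors of -10. Testing w = 2 gives 0, so (w - 2) is a factor.
Divide: w^3 + 5w^2 - 9w - 10 = (w - 2)(w^2 + 7w + 5).
Apply the quadratic formula to w^2 + 7w + 5 = 0: w = (-7 +/- sqrt(29))/2, i.e. w ~= -0.8074 or w ~= -6.1926.

w = -6.1926 or w = -0.8074 or w = 2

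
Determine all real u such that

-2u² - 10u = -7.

u = -5.6225 or u = 0.6225

Rearrange to standard form: -2u² - 10u + 7 = 0.
Discriminant: (-10)² − 4·(-2)·7 = 156.
Quadratic formula: u = (10 ± √156) / (-4).
So u = -√(39)/2 - 5/2 ≈ -5.6225 or u = -5/2 + √(39)/2 ≈ 0.6225.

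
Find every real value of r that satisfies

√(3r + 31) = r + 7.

Square both sides: 3r + 31 = (r + 7)².
Expand and rearrange: r² + 11r + 18 = 0.
Solving gives r = -2 or r = -9.
Check each candidate in the original equation:
  r = -2: √(25) = 5, while r + 7 = 5 — valid.
  r = -9: √(4) = 2, while r + 7 = -2 — extraneous.

r = -2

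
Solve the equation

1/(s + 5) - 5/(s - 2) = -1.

s = -5.6033 or s = 6.6033

Multiply both sides by (s + 5)(s - 2):
(s - 2) - 5(s + 5) = -(s + 5)(s - 2).
Expand and collect terms: -s² + s + 37 = 0.
By the quadratic formula, s = (-1 ± √149) / -2, so s ≈ -5.6033 or s ≈ 6.6033.
Neither value makes a denominator zero (s ≠ -5, s ≠ 2), so both are valid.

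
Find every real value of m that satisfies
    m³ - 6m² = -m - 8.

Rearrange: m³ - 6m² + m + 8 = 0.
Possible rational roots are divisors of 8. Testing m = -1 gives 0, so (m + 1) is a factor.
Divide: m³ - 6m² + m + 8 = (m + 1)(m² - 7m + 8).
Apply the quadratic formula to m² - 7m + 8 = 0: m = (7 ± √17)/2, i.e. m ≈ 5.5616 or m ≈ 1.4384.

m = -1 or m = 1.4384 or m = 5.5616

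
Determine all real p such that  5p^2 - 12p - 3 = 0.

p = -0.2283 or p = 2.6283

Discriminant: (-12)^2 - 4*5*(-3) = 204.
Quadratic formula: p = (12 +/- sqrt(204)) / 10.
So p = 6/5 + sqrt(51)/5 ~= 2.6283 or p = 6/5 - sqrt(51)/5 ~= -0.2283.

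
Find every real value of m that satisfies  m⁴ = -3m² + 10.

m = -1.4142 or m = 1.4142

Let u = m². The equation becomes u² + 3u - 10 = 0.
Factor: (u + 5)(u - 2) = 0, so u = -5 or u = 2.
m² = -5 < 0 has no real solution.
m² = 2 gives m = ±√(2) ≈ ±1.4142.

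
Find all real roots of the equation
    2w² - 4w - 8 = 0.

w = -1.2361 or w = 3.2361

Discriminant: (-4)² − 4·2·(-8) = 80.
Quadratic formula: w = (4 ± √80) / 4.
So w = 1 + √(5) ≈ 3.2361 or w = 1 - √(5) ≈ -1.2361.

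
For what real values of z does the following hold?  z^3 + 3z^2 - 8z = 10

z = -4.3166 or z = -1 or z = 2.3166

Rearrange: z^3 + 3z^2 - 8z - 10 = 0.
Possible rational roots are divisors of -10. Testing z = -1 gives 0, so (z + 1) is a factor.
Divide: z^3 + 3z^2 - 8z - 10 = (z + 1)(z^2 + 2z - 10).
Apply the quadratic formula to z^2 + 2z - 10 = 0: z = (-2 +/- sqrt(44))/2, i.e. z ~= 2.3166 or z ~= -4.3166.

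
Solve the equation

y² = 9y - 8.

Bring every term to one side: y² - 9y + 8 = 0.
Factor: (y - 1)(y - 8) = 0.
So y = 1 or y = 8.

y = 1 or y = 8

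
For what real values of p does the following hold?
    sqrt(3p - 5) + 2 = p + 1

Isolate the radical: sqrt(3p - 5) = p - 1.
Square both sides: 3p - 5 = (p - 1)^2.
Expand and rearrange: p^2 - 5p + 6 = 0.
Solving gives p = 3 or p = 2.
Check each candidate in the original equation:
  p = 3: sqrt(4) = 2, while p - 1 = 2 — valid.
  p = 2: sqrt(1) = 1, while p - 1 = 1 — valid.

p = 2 or p = 3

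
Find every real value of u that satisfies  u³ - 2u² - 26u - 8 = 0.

Possible rational roots are divisors of -8. Testing u = -4 gives 0, so (u + 4) is a factor.
Divide: u³ - 2u² - 26u - 8 = (u + 4)(u² - 6u - 2).
Apply the quadratic formula to u² - 6u - 2 = 0: u = (6 ± √44)/2, i.e. u ≈ 6.3166 or u ≈ -0.3166.

u = -4 or u = -0.3166 or u = 6.3166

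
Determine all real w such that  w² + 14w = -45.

Bring every term to one side: w² + 14w + 45 = 0.
Factor: (w + 9)(w + 5) = 0.
So w = -9 or w = -5.

w = -9 or w = -5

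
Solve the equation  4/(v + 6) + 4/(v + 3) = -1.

v = -12.772 or v = -4.228

Multiply both sides by (v + 6)(v + 3):
4(v + 3) + 4(v + 6) = -(v + 6)(v + 3).
Expand and collect terms: -v^2 - 17v - 54 = 0.
By the quadratic formula, v = (17 +/- sqrt(73)) / -2, so v ~= -12.772 or v ~= -4.228.
Neither value makes a denominator zero (v != -6, v != -3), so both are valid.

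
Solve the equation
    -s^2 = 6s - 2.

Rearrange to standard form: -s^2 - 6s + 2 = 0.
Discriminant: (-6)^2 - 4*(-1)*2 = 44.
Quadratic formula: s = (6 +/- sqrt(44)) / (-2).
So s = -sqrt(11) - 3 ~= -6.3166 or s = -3 + sqrt(11) ~= 0.3166.

s = -6.3166 or s = 0.3166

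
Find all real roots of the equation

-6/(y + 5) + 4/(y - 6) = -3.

Multiply both sides by (y + 5)(y - 6):
-6(y - 6) + 4(y + 5) = -3(y + 5)(y - 6).
Expand and collect terms: -3y^2 + 5y + 34 = 0.
By the quadratic formula, y = (-5 +/- sqrt(433)) / -6, so y ~= -2.6348 or y ~= 4.3014.
Neither value makes a denominator zero (y != -5, y != 6), so both are valid.

y = -2.6348 or y = 4.3014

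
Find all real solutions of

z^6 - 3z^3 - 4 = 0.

Let u = z^3. The equation becomes u^2 - 3u - 4 = 0.
Factor: (u + 1)(u - 4) = 0, so u = -1 or u = 4.
z^3 = -1 gives z = -1.
z^3 = 4 gives z = (4)^(1/3) ~= 1.5874.

z = -1 or z = 1.5874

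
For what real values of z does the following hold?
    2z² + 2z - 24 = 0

Factor: 2(z + 4)(z - 3) = 0.
So z = -4 or z = 3.

z = -4 or z = 3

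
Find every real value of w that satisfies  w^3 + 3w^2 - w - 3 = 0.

w = -3 or w = -1 or w = 1

Possible rational roots are divisors of -3. Testing w = 1 gives 0, so (w - 1) is a factor.
Divide: w^3 + 3w^2 - w - 3 = (w - 1)(w^2 + 4w + 3).
Factor the quadratic: w = -1 or w = -3.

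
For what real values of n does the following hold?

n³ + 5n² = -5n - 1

n = -3.7321 or n = -1 or n = -0.2679

Rearrange: n³ + 5n² + 5n + 1 = 0.
Possible rational roots are divisors of 1. Testing n = -1 gives 0, so (n + 1) is a factor.
Divide: n³ + 5n² + 5n + 1 = (n + 1)(n² + 4n + 1).
Apply the quadratic formula to n² + 4n + 1 = 0: n = (-4 ± √12)/2, i.e. n ≈ -0.2679 or n ≈ -3.7321.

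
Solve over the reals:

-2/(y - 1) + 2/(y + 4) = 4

Multiply both sides by (y - 1)(y + 4):
-2(y + 4) + 2(y - 1) = 4(y - 1)(y + 4).
Expand and collect terms: 4y^2 + 12y - 6 = 0.
By the quadratic formula, y = (-12 +/- sqrt(240)) / 8, so y ~= 0.4365 or y ~= -3.4365.
Neither value makes a denominator zero (y != 1, y != -4), so both are valid.

y = -3.4365 or y = 0.4365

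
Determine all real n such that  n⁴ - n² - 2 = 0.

n = -1.4142 or n = 1.4142

Let u = n². The equation becomes u² - u - 2 = 0.
Factor: (u + 1)(u - 2) = 0, so u = -1 or u = 2.
n² = -1 < 0 has no real solution.
n² = 2 gives n = ±√(2) ≈ ±1.4142.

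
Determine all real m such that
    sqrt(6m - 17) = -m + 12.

Square both sides: 6m - 17 = (-m + 12)^2.
Expand and rearrange: m^2 - 30m + 161 = 0.
Solving gives m = 23 or m = 7.
Check each candidate in the original equation:
  m = 23: sqrt(121) = 11, while -m + 12 = -11 — extraneous.
  m = 7: sqrt(25) = 5, while -m + 12 = 5 — valid.

m = 7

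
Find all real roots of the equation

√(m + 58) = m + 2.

Square both sides: m + 58 = (m + 2)².
Expand and rearrange: m² + 3m - 54 = 0.
Solving gives m = 6 or m = -9.
Check each candidate in the original equation:
  m = 6: √(64) = 8, while m + 2 = 8 — valid.
  m = -9: √(49) = 7, while m + 2 = -7 — extraneous.

m = 6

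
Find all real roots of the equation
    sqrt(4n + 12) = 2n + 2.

n = 1

Square both sides: 4n + 12 = (2n + 2)^2.
Expand and rearrange: 4n^2 + 4n - 8 = 0.
Solving gives n = 1 or n = -2.
Check each candidate in the original equation:
  n = 1: sqrt(16) = 4, while 2n + 2 = 4 — valid.
  n = -2: sqrt(4) = 2, while 2n + 2 = -2 — extraneous.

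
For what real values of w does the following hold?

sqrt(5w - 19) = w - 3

Square both sides: 5w - 19 = (w - 3)^2.
Expand and rearrange: w^2 - 11w + 28 = 0.
Solving gives w = 7 or w = 4.
Check each candidate in the original equation:
  w = 7: sqrt(16) = 4, while w - 3 = 4 — valid.
  w = 4: sqrt(1) = 1, while w - 3 = 1 — valid.

w = 4 or w = 7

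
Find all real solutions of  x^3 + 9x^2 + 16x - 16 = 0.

x = -5.7016 or x = -4 or x = 0.7016

Possible rational roots are divisors of -16. Testing x = -4 gives 0, so (x + 4) is a factor.
Divide: x^3 + 9x^2 + 16x - 16 = (x + 4)(x^2 + 5x - 4).
Apply the quadratic formula to x^2 + 5x - 4 = 0: x = (-5 +/- sqrt(41))/2, i.e. x ~= 0.7016 or x ~= -5.7016.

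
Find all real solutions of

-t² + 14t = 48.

t = 6 or t = 8

Bring every term to one side: -t² + 14t - 48 = 0.
Factor: -1(t - 8)(t - 6) = 0.
So t = 8 or t = 6.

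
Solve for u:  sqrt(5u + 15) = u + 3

Square both sides: 5u + 15 = (u + 3)^2.
Expand and rearrange: u^2 + u - 6 = 0.
Solving gives u = 2 or u = -3.
Check each candidate in the original equation:
  u = 2: sqrt(25) = 5, while u + 3 = 5 — valid.
  u = -3: sqrt(0) = 0, while u + 3 = 0 — valid.

u = -3 or u = 2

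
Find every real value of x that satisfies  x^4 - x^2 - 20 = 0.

Let u = x^2. The equation becomes u^2 - u - 20 = 0.
Factor: (u + 4)(u - 5) = 0, so u = -4 or u = 5.
x^2 = -4 < 0 has no real solution.
x^2 = 5 gives x = +/-sqrt(5) ~= +/-2.2361.

x = -2.2361 or x = 2.2361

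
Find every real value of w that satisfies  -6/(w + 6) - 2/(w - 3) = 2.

Multiply both sides by (w + 6)(w - 3):
-6(w - 3) - 2(w + 6) = 2(w + 6)(w - 3).
Expand and collect terms: 2w² + 14w - 42 = 0.
By the quadratic formula, w = (-14 ± √532) / 4, so w ≈ 2.2663 or w ≈ -9.2663.
Neither value makes a denominator zero (w ≠ -6, w ≠ 3), so both are valid.

w = -9.2663 or w = 2.2663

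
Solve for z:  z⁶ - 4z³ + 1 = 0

z = 0.6447 or z = 1.5511

Let u = z³. The equation becomes u² - 4u + 1 = 0.
By the quadratic formula, u = √(3) + 2 or u = 2 - √(3).
z³ = √(3) + 2 gives z = ∛(√(3) + 2) ≈ 1.5511.
z³ = 2 - √(3) gives z = ∛(2 - √(3)) ≈ 0.6447.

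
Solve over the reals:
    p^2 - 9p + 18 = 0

Factor: (p - 6)(p - 3) = 0.
So p = 6 or p = 3.

p = 3 or p = 6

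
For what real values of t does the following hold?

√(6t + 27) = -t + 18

Square both sides: 6t + 27 = (-t + 18)².
Expand and rearrange: t² - 42t + 297 = 0.
Solving gives t = 33 or t = 9.
Check each candidate in the original equation:
  t = 33: √(225) = 15, while -t + 18 = -15 — extraneous.
  t = 9: √(81) = 9, while -t + 18 = 9 — valid.

t = 9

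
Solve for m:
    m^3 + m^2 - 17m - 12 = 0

m = -4.3028 or m = -0.6972 or m = 4

Possible rational roots are divisors of -12. Testing m = 4 gives 0, so (m - 4) is a factor.
Divide: m^3 + m^2 - 17m - 12 = (m - 4)(m^2 + 5m + 3).
Apply the quadratic formula to m^2 + 5m + 3 = 0: m = (-5 +/- sqrt(13))/2, i.e. m ~= -0.6972 or m ~= -4.3028.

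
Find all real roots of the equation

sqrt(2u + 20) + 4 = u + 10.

Isolate the radical: sqrt(2u + 20) = u + 6.
Square both sides: 2u + 20 = (u + 6)^2.
Expand and rearrange: u^2 + 10u + 16 = 0.
Solving gives u = -2 or u = -8.
Check each candidate in the original equation:
  u = -2: sqrt(16) = 4, while u + 6 = 4 — valid.
  u = -8: sqrt(4) = 2, while u + 6 = -2 — extraneous.

u = -2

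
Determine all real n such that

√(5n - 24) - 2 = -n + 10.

Isolate the radical: √(5n - 24) = -n + 12.
Square both sides: 5n - 24 = (-n + 12)².
Expand and rearrange: n² - 29n + 168 = 0.
Solving gives n = 21 or n = 8.
Check each candidate in the original equation:
  n = 21: √(81) = 9, while -n + 12 = -9 — extraneous.
  n = 8: √(16) = 4, while -n + 12 = 4 — valid.

n = 8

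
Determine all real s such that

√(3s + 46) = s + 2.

Square both sides: 3s + 46 = (s + 2)².
Expand and rearrange: s² + s - 42 = 0.
Solving gives s = 6 or s = -7.
Check each candidate in the original equation:
  s = 6: √(64) = 8, while s + 2 = 8 — valid.
  s = -7: √(25) = 5, while s + 2 = -5 — extraneous.

s = 6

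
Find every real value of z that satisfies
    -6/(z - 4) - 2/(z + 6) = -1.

z = -4.8102 or z = 10.8102

Multiply both sides by (z - 4)(z + 6):
-6(z + 6) - 2(z - 4) = -(z - 4)(z + 6).
Expand and collect terms: -z² + 6z + 52 = 0.
By the quadratic formula, z = (-6 ± √244) / -2, so z ≈ -4.8102 or z ≈ 10.8102.
Neither value makes a denominator zero (z ≠ 4, z ≠ -6), so both are valid.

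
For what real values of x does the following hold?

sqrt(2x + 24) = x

x = 6

Square both sides: 2x + 24 = (x)^2.
Expand and rearrange: x^2 - 2x - 24 = 0.
Solving gives x = 6 or x = -4.
Check each candidate in the original equation:
  x = 6: sqrt(36) = 6, while x = 6 — valid.
  x = -4: sqrt(16) = 4, while x = -4 — extraneous.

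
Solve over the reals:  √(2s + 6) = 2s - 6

Square both sides: 2s + 6 = (2s - 6)².
Expand and rearrange: 4s² - 26s + 30 = 0.
Solving gives s = 5 or s = 1.5.
Check each candidate in the original equation:
  s = 5: √(16) = 4, while 2s - 6 = 4 — valid.
  s = 1.5: √(9) = 3, while 2s - 6 = -3 — extraneous.

s = 5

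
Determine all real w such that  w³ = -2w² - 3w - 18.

Rearrange: w³ + 2w² + 3w + 18 = 0.
Possible rational roots are divisors of 18. Testing w = -3 gives 0, so (w + 3) is a factor.
Divide: w³ + 2w² + 3w + 18 = (w + 3)(w² - w + 6).
The quadratic w² - w + 6 has discriminant -23 < 0, so no further real roots.

w = -3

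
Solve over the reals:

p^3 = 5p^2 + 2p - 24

Rearrange: p^3 - 5p^2 - 2p + 24 = 0.
Possible rational roots are divisors of 24. Testing p = 4 gives 0, so (p - 4) is a factor.
Divide: p^3 - 5p^2 - 2p + 24 = (p - 4)(p^2 - p - 6).
Factor the quadratic: p = 3 or p = -2.

p = -2 or p = 3 or p = 4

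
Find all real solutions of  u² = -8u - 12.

u = -6 or u = -2

Bring every term to one side: u² + 8u + 12 = 0.
Factor: (u + 2)(u + 6) = 0.
So u = -2 or u = -6.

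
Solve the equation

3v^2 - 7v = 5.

v = -0.5734 or v = 2.9067

Rearrange to standard form: 3v^2 - 7v - 5 = 0.
Discriminant: (-7)^2 - 4*3*(-5) = 109.
Quadratic formula: v = (7 +/- sqrt(109)) / 6.
So v = 7/6 + sqrt(109)/6 ~= 2.9067 or v = 7/6 - sqrt(109)/6 ~= -0.5734.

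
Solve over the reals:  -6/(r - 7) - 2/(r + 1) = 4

r = -1.6056 or r = 5.6056

Multiply both sides by (r - 7)(r + 1):
-6(r + 1) - 2(r - 7) = 4(r - 7)(r + 1).
Expand and collect terms: 4r² - 16r - 36 = 0.
By the quadratic formula, r = (16 ± √832) / 8, so r ≈ 5.6056 or r ≈ -1.6056.
Neither value makes a denominator zero (r ≠ 7, r ≠ -1), so both are valid.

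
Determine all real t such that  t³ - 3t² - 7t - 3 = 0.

Possible rational roots are divisors of -3. Testing t = -1 gives 0, so (t + 1) is a factor.
Divide: t³ - 3t² - 7t - 3 = (t + 1)(t² - 4t - 3).
Apply the quadratic formula to t² - 4t - 3 = 0: t = (4 ± √28)/2, i.e. t ≈ 4.6458 or t ≈ -0.6458.

t = -1 or t = -0.6458 or t = 4.6458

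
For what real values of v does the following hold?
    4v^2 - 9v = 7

Rearrange to standard form: 4v^2 - 9v - 7 = 0.
Discriminant: (-9)^2 - 4*4*(-7) = 193.
Quadratic formula: v = (9 +/- sqrt(193)) / 8.
So v = 9/8 + sqrt(193)/8 ~= 2.8616 or v = 9/8 - sqrt(193)/8 ~= -0.6116.

v = -0.6116 or v = 2.8616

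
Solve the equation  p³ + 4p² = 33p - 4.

p = -8.1231 or p = 0.1231 or p = 4

Rearrange: p³ + 4p² - 33p + 4 = 0.
Possible rational roots are divisors of 4. Testing p = 4 gives 0, so (p - 4) is a factor.
Divide: p³ + 4p² - 33p + 4 = (p - 4)(p² + 8p - 1).
Apply the quadratic formula to p² + 8p - 1 = 0: p = (-8 ± √68)/2, i.e. p ≈ 0.1231 or p ≈ -8.1231.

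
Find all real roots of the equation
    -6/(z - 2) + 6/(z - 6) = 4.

Multiply both sides by (z - 2)(z - 6):
-6(z - 6) + 6(z - 2) = 4(z - 2)(z - 6).
Expand and collect terms: 4z² - 32z + 24 = 0.
By the quadratic formula, z = (32 ± √640) / 8, so z ≈ 7.1623 or z ≈ 0.8377.
Neither value makes a denominator zero (z ≠ 2, z ≠ 6), so both are valid.

z = 0.8377 or z = 7.1623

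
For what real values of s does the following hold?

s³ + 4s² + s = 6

Rearrange: s³ + 4s² + s - 6 = 0.
Possible rational roots are divisors of -6. Testing s = 1 gives 0, so (s - 1) is a factor.
Divide: s³ + 4s² + s - 6 = (s - 1)(s² + 5s + 6).
Factor the quadratic: s = -2 or s = -3.

s = -3 or s = -2 or s = 1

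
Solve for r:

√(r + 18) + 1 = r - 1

Isolate the radical: √(r + 18) = r - 2.
Square both sides: r + 18 = (r - 2)².
Expand and rearrange: r² - 5r - 14 = 0.
Solving gives r = 7 or r = -2.
Check each candidate in the original equation:
  r = 7: √(25) = 5, while r - 2 = 5 — valid.
  r = -2: √(16) = 4, while r - 2 = -4 — extraneous.

r = 7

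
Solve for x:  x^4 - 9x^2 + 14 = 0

Let u = x^2. The equation becomes u^2 - 9u + 14 = 0.
Factor: (u - 2)(u - 7) = 0, so u = 2 or u = 7.
x^2 = 2 gives x = +/-sqrt(2) ~= +/-1.4142.
x^2 = 7 gives x = +/-sqrt(7) ~= +/-2.6458.

x = -2.6458 or x = -1.4142 or x = 1.4142 or x = 2.6458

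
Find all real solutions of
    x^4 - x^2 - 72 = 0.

Let u = x^2. The equation becomes u^2 - u - 72 = 0.
Factor: (u + 8)(u - 9) = 0, so u = -8 or u = 9.
x^2 = -8 < 0 has no real solution.
x^2 = 9 gives x = +/-3.

x = -3 or x = 3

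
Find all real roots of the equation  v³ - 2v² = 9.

v = 3

Rearrange: v³ - 2v² - 9 = 0.
Possible rational roots are divisors of -9. Testing v = 3 gives 0, so (v - 3) is a factor.
Divide: v³ - 2v² - 9 = (v - 3)(v² + v + 3).
The quadratic v² + v + 3 has discriminant -11 < 0, so no further real roots.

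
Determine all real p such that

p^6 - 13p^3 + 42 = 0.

Let u = p^3. The equation becomes u^2 - 13u + 42 = 0.
Factor: (u - 6)(u - 7) = 0, so u = 6 or u = 7.
p^3 = 6 gives p = (6)^(1/3) ~= 1.8171.
p^3 = 7 gives p = (7)^(1/3) ~= 1.9129.

p = 1.8171 or p = 1.9129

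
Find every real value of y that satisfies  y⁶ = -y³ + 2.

y = -1.2599 or y = 1

Let u = y³. The equation becomes u² + u - 2 = 0.
Factor: (u - 1)(u + 2) = 0, so u = 1 or u = -2.
y³ = 1 gives y = 1.
y³ = -2 gives y = -∛(2) ≈ -1.2599.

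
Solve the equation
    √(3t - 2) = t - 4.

t = 9

Square both sides: 3t - 2 = (t - 4)².
Expand and rearrange: t² - 11t + 18 = 0.
Solving gives t = 9 or t = 2.
Check each candidate in the original equation:
  t = 9: √(25) = 5, while t - 4 = 5 — valid.
  t = 2: √(4) = 2, while t - 4 = -2 — extraneous.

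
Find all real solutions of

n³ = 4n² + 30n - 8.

Rearrange: n³ - 4n² - 30n + 8 = 0.
Possible rational roots are divisors of 8. Testing n = -4 gives 0, so (n + 4) is a factor.
Divide: n³ - 4n² - 30n + 8 = (n + 4)(n² - 8n + 2).
Apply the quadratic formula to n² - 8n + 2 = 0: n = (8 ± √56)/2, i.e. n ≈ 7.7417 or n ≈ 0.2583.

n = -4 or n = 0.2583 or n = 7.7417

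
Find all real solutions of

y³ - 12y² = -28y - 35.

Rearrange: y³ - 12y² + 28y + 35 = 0.
Possible rational roots are divisors of 35. Testing y = 5 gives 0, so (y - 5) is a factor.
Divide: y³ - 12y² + 28y + 35 = (y - 5)(y² - 7y - 7).
Apply the quadratic formula to y² - 7y - 7 = 0: y = (7 ± √77)/2, i.e. y ≈ 7.8875 or y ≈ -0.8875.

y = -0.8875 or y = 5 or y = 7.8875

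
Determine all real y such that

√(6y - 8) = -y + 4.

y = 2

Square both sides: 6y - 8 = (-y + 4)².
Expand and rearrange: y² - 14y + 24 = 0.
Solving gives y = 12 or y = 2.
Check each candidate in the original equation:
  y = 12: √(64) = 8, while -y + 4 = -8 — extraneous.
  y = 2: √(4) = 2, while -y + 4 = 2 — valid.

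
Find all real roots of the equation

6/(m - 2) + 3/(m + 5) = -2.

m = -7.2231 or m = -0.2769

Multiply both sides by (m - 2)(m + 5):
6(m + 5) + 3(m - 2) = -2(m - 2)(m + 5).
Expand and collect terms: -2m^2 - 15m - 4 = 0.
By the quadratic formula, m = (15 +/- sqrt(193)) / -4, so m ~= -7.2231 or m ~= -0.2769.
Neither value makes a denominator zero (m != 2, m != -5), so both are valid.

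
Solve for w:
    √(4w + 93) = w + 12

Square both sides: 4w + 93 = (w + 12)².
Expand and rearrange: w² + 20w + 51 = 0.
Solving gives w = -3 or w = -17.
Check each candidate in the original equation:
  w = -3: √(81) = 9, while w + 12 = 9 — valid.
  w = -17: √(25) = 5, while w + 12 = -5 — extraneous.

w = -3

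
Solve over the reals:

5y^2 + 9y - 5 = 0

Discriminant: (9)^2 - 4*5*(-5) = 181.
Quadratic formula: y = (-9 +/- sqrt(181)) / 10.
So y = -9/10 + sqrt(181)/10 ~= 0.4454 or y = -sqrt(181)/10 - 9/10 ~= -2.2454.

y = -2.2454 or y = 0.4454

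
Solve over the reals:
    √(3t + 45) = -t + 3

t = -3

Square both sides: 3t + 45 = (-t + 3)².
Expand and rearrange: t² - 9t - 36 = 0.
Solving gives t = 12 or t = -3.
Check each candidate in the original equation:
  t = 12: √(81) = 9, while -t + 3 = -9 — extraneous.
  t = -3: √(36) = 6, while -t + 3 = 6 — valid.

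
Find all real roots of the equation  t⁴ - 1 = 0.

Let u = t². The equation becomes u² - 1 = 0.
Factor: (u + 1)(u - 1) = 0, so u = -1 or u = 1.
t² = -1 < 0 has no real solution.
t² = 1 gives t = ±1.

t = -1 or t = 1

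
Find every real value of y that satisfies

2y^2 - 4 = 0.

Discriminant: (0)^2 - 4*2*(-4) = 32.
Quadratic formula: y = (0 +/- sqrt(32)) / 4.
So y = sqrt(2) ~= 1.4142 or y = -sqrt(2) ~= -1.4142.

y = -1.4142 or y = 1.4142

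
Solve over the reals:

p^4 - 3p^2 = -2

Let u = p^2. The equation becomes u^2 - 3u + 2 = 0.
Factor: (u - 2)(u - 1) = 0, so u = 2 or u = 1.
p^2 = 2 gives p = +/-sqrt(2) ~= +/-1.4142.
p^2 = 1 gives p = +/-1.

p = -1.4142 or p = -1 or p = 1 or p = 1.4142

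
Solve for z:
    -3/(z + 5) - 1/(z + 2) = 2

Multiply both sides by (z + 5)(z + 2):
-3(z + 2) - (z + 5) = 2(z + 5)(z + 2).
Expand and collect terms: 2z² + 18z + 31 = 0.
By the quadratic formula, z = (-18 ± √76) / 4, so z ≈ -2.3206 or z ≈ -6.6794.
Neither value makes a denominator zero (z ≠ -5, z ≠ -2), so both are valid.

z = -6.6794 or z = -2.3206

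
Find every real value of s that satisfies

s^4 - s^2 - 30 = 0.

Let u = s^2. The equation becomes u^2 - u - 30 = 0.
Factor: (u + 5)(u - 6) = 0, so u = -5 or u = 6.
s^2 = -5 < 0 has no real solution.
s^2 = 6 gives s = +/-sqrt(6) ~= +/-2.4495.

s = -2.4495 or s = 2.4495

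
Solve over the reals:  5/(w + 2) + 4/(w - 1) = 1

w = -0.5826 or w = 8.5826

Multiply both sides by (w + 2)(w - 1):
5(w - 1) + 4(w + 2) = (w + 2)(w - 1).
Expand and collect terms: w² - 8w - 5 = 0.
By the quadratic formula, w = (8 ± √84) / 2, so w ≈ 8.5826 or w ≈ -0.5826.
Neither value makes a denominator zero (w ≠ -2, w ≠ 1), so both are valid.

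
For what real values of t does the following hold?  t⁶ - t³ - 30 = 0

t = -1.71 or t = 1.8171

Let u = t³. The equation becomes u² - u - 30 = 0.
Factor: (u + 5)(u - 6) = 0, so u = -5 or u = 6.
t³ = -5 gives t = -∛(5) ≈ -1.71.
t³ = 6 gives t = ∛(6) ≈ 1.8171.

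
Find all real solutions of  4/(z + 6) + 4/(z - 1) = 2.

Multiply both sides by (z + 6)(z - 1):
4(z - 1) + 4(z + 6) = 2(z + 6)(z - 1).
Expand and collect terms: 2z^2 + 2z - 32 = 0.
By the quadratic formula, z = (-2 +/- sqrt(260)) / 4, so z ~= 3.5311 or z ~= -4.5311.
Neither value makes a denominator zero (z != -6, z != 1), so both are valid.

z = -4.5311 or z = 3.5311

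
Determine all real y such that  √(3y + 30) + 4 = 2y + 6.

Isolate the radical: √(3y + 30) = 2y + 2.
Square both sides: 3y + 30 = (2y + 2)².
Expand and rearrange: 4y² + 5y - 26 = 0.
Solving gives y = 2 or y = -3.25.
Check each candidate in the original equation:
  y = 2: √(36) = 6, while 2y + 2 = 6 — valid.
  y = -3.25: √(20.25) = 4.5, while 2y + 2 = -4.5 — extraneous.

y = 2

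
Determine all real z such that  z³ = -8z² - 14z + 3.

Rearrange: z³ + 8z² + 14z - 3 = 0.
Possible rational roots are divisors of -3. Testing z = -3 gives 0, so (z + 3) is a factor.
Divide: z³ + 8z² + 14z - 3 = (z + 3)(z² + 5z - 1).
Apply the quadratic formula to z² + 5z - 1 = 0: z = (-5 ± √29)/2, i.e. z ≈ 0.1926 or z ≈ -5.1926.

z = -5.1926 or z = -3 or z = 0.1926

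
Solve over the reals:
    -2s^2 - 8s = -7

s = -4.7386 or s = 0.7386

Rearrange to standard form: -2s^2 - 8s + 7 = 0.
Discriminant: (-8)^2 - 4*(-2)*7 = 120.
Quadratic formula: s = (8 +/- sqrt(120)) / (-4).
So s = -sqrt(30)/2 - 2 ~= -4.7386 or s = -2 + sqrt(30)/2 ~= 0.7386.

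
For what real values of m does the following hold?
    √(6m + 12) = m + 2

Square both sides: 6m + 12 = (m + 2)².
Expand and rearrange: m² - 2m - 8 = 0.
Solving gives m = 4 or m = -2.
Check each candidate in the original equation:
  m = 4: √(36) = 6, while m + 2 = 6 — valid.
  m = -2: √(0) = 0, while m + 2 = 0 — valid.

m = -2 or m = 4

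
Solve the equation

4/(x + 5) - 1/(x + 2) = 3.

Multiply both sides by (x + 5)(x + 2):
4(x + 2) - (x + 5) = 3(x + 5)(x + 2).
Expand and collect terms: 3x^2 + 18x + 27 = 0.
This has the repeated root x = -3.
Neither value makes a denominator zero (x != -5, x != -2), so both are valid.

x = -3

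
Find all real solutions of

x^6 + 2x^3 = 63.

Let u = x^3. The equation becomes u^2 + 2u - 63 = 0.
Factor: (u + 9)(u - 7) = 0, so u = -9 or u = 7.
x^3 = -9 gives x = -(9)^(1/3) ~= -2.0801.
x^3 = 7 gives x = (7)^(1/3) ~= 1.9129.

x = -2.0801 or x = 1.9129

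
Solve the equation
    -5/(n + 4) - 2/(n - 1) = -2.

Multiply both sides by (n + 4)(n - 1):
-5(n - 1) - 2(n + 4) = -2(n + 4)(n - 1).
Expand and collect terms: -2n^2 + n + 11 = 0.
By the quadratic formula, n = (-1 +/- sqrt(89)) / -4, so n ~= -2.1085 or n ~= 2.6085.
Neither value makes a denominator zero (n != -4, n != 1), so both are valid.

n = -2.1085 or n = 2.6085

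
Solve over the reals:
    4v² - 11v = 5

Rearrange to standard form: 4v² - 11v - 5 = 0.
Discriminant: (-11)² − 4·4·(-5) = 201.
Quadratic formula: v = (11 ± √201) / 8.
So v = 11/8 + √(201)/8 ≈ 3.1472 or v = 11/8 - √(201)/8 ≈ -0.3972.

v = -0.3972 or v = 3.1472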